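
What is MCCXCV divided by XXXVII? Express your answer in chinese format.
Convert MCCXCV (Roman numeral) → 1000 + 100 + 100 + 90 + 5 = 1295 (decimal)
Convert XXXVII (Roman numeral) → 10 + 10 + 10 + 5 + 1 + 1 = 37 (decimal)
Compute 1295 ÷ 37 = 35
Convert 35 (decimal) → 35 = 3×10 + 5 → 三十五 (Chinese numeral)
三十五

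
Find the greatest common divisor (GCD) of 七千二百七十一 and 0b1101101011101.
Convert 七千二百七十一 (Chinese numeral) → 7×1000 + 2×100 + 7×10 + 1 = 7271 (decimal)
Convert 0b1101101011101 (binary) → 4096 + 2048 + 512 + 256 + 64 + 16 + 8 + 4 + 1 = 7005 (decimal)
Compute gcd(7271, 7005) = 1
1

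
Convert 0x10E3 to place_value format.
Convert 0x10E3 (hexadecimal) → 1×4096 + 14×16 + 3 = 4323 (decimal)
Convert 4323 (decimal) → 4323 = 4×1000 + 3×100 + 2×10 + 3 → 4 thousands, 3 hundreds, 2 tens, 3 ones (place-value notation)
4 thousands, 3 hundreds, 2 tens, 3 ones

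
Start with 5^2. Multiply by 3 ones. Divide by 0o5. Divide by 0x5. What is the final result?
Convert 5^2 (power) → 25 (decimal)
Start: 25
Convert 3 ones (place-value notation) → 3 (decimal)
25 × 3 = 75
Convert 0o5 (octal) → 5 (decimal)
75 ÷ 5 = 15
Convert 0x5 (hexadecimal) → 5 (decimal)
15 ÷ 5 = 3
3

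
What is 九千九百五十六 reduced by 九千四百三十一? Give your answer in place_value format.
Convert 九千九百五十六 (Chinese numeral) → 9×1000 + 9×100 + 5×10 + 6 = 9956 (decimal)
Convert 九千四百三十一 (Chinese numeral) → 9×1000 + 4×100 + 3×10 + 1 = 9431 (decimal)
Compute 9956 - 9431 = 525
Convert 525 (decimal) → 525 = 5×100 + 2×10 + 5 → 5 hundreds, 2 tens, 5 ones (place-value notation)
5 hundreds, 2 tens, 5 ones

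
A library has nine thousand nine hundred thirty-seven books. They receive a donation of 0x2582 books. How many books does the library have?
Convert nine thousand nine hundred thirty-seven (English words) → 9×1000 + 9×100 + 37 = 9937 (decimal)
Convert 0x2582 (hexadecimal) → 2×4096 + 5×256 + 8×16 + 2 = 9602 (decimal)
Compute 9937 + 9602 = 19539
19539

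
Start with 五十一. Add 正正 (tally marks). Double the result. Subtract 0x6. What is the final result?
Convert 五十一 (Chinese numeral) → 5×10 + 1 = 51 (decimal)
Start: 51
Convert 正正 (tally marks) → 5 + 5 = 10 (decimal)
51 + 10 = 61
61 × 2 = 122
Convert 0x6 (hexadecimal) → 6 (decimal)
122 - 6 = 116
116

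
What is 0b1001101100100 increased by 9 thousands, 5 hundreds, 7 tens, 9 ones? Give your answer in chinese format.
Convert 0b1001101100100 (binary) → 4096 + 512 + 256 + 64 + 32 + 4 = 4964 (decimal)
Convert 9 thousands, 5 hundreds, 7 tens, 9 ones (place-value notation) → 9×1000 + 5×100 + 7×10 + 9 = 9579 (decimal)
Compute 4964 + 9579 = 14543
Convert 14543 (decimal) → 14543 = 1×10000 + 4×1000 + 5×100 + 4×10 + 3 → 一万四千五百四十三 (Chinese numeral)
一万四千五百四十三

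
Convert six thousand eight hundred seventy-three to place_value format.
Convert six thousand eight hundred seventy-three (English words) → 6×1000 + 8×100 + 73 = 6873 (decimal)
Convert 6873 (decimal) → 6873 = 6×1000 + 8×100 + 7×10 + 3 → 6 thousands, 8 hundreds, 7 tens, 3 ones (place-value notation)
6 thousands, 8 hundreds, 7 tens, 3 ones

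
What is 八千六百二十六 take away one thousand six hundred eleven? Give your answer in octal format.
Convert 八千六百二十六 (Chinese numeral) → 8×1000 + 6×100 + 2×10 + 6 = 8626 (decimal)
Convert one thousand six hundred eleven (English words) → 1×1000 + 6×100 + 11 = 1611 (decimal)
Compute 8626 - 1611 = 7015
Convert 7015 (decimal) → 7015 = 1×4096 + 5×512 + 5×64 + 4×8 + 7 → 0o15547 (octal)
0o15547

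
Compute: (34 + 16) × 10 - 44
Parentheses first: 34 + 16 = 50
Multiply: 50 × 10 = 500
Subtract: 500 - 44 = 456
456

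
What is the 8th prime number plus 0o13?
The 8th prime number = 19
Convert 0o13 (octal) → 1×8 + 3 = 11 (decimal)
Compute 19 + 11 = 30
30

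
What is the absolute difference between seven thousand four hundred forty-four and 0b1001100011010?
Convert seven thousand four hundred forty-four (English words) → 7×1000 + 4×100 + 44 = 7444 (decimal)
Convert 0b1001100011010 (binary) → 4096 + 512 + 256 + 16 + 8 + 2 = 4890 (decimal)
Compute |7444 - 4890| = 2554
2554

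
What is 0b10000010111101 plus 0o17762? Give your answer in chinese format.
Convert 0b10000010111101 (binary) → 8192 + 128 + 32 + 16 + 8 + 4 + 1 = 8381 (decimal)
Convert 0o17762 (octal) → 1×4096 + 7×512 + 7×64 + 6×8 + 2 = 8178 (decimal)
Compute 8381 + 8178 = 16559
Convert 16559 (decimal) → 16559 = 1×10000 + 6×1000 + 5×100 + 5×10 + 9 → 一万六千五百五十九 (Chinese numeral)
一万六千五百五十九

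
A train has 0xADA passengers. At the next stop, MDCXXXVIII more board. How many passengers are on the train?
Convert 0xADA (hexadecimal) → 10×256 + 13×16 + 10 = 2778 (decimal)
Convert MDCXXXVIII (Roman numeral) → 1000 + 500 + 100 + 10 + 10 + 10 + 5 + 1 + 1 + 1 = 1638 (decimal)
Compute 2778 + 1638 = 4416
4416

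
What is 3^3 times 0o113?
Convert 3^3 (power) → 27 (decimal)
Convert 0o113 (octal) → 1×64 + 1×8 + 3 = 75 (decimal)
Compute 27 × 75 = 2025
2025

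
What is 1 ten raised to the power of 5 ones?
Convert 1 ten (place-value notation) → 1×10 = 10 (decimal)
Convert 5 ones (place-value notation) → 5 (decimal)
Compute 10 ^ 5 = 100000
100000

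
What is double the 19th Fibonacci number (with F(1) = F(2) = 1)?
The 19th Fibonacci number (with F(1) = F(2) = 1) = 4181
Compute 4181 × 2 = 8362
8362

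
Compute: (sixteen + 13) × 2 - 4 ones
Convert sixteen (English words) → 16 (decimal)
Convert 4 ones (place-value notation) → 4 (decimal)
Expression in decimal: (16 + 13) × 2 - 4
Parentheses first: 16 + 13 = 29
Multiply: 29 × 2 = 58
Subtract: 58 - 4 = 54
54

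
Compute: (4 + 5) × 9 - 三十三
Convert 三十三 (Chinese numeral) → 3×10 + 3 = 33 (decimal)
Expression in decimal: (4 + 5) × 9 - 33
Parentheses first: 4 + 5 = 9
Multiply: 9 × 9 = 81
Subtract: 81 - 33 = 48
48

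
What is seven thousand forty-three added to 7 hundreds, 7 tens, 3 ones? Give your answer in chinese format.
Convert seven thousand forty-three (English words) → 7×1000 + 43 = 7043 (decimal)
Convert 7 hundreds, 7 tens, 3 ones (place-value notation) → 7×100 + 7×10 + 3 = 773 (decimal)
Compute 7043 + 773 = 7816
Convert 7816 (decimal) → 7816 = 7×1000 + 8×100 + 1×10 + 6 → 七千八百一十六 (Chinese numeral)
七千八百一十六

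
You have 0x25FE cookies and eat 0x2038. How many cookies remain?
Convert 0x25FE (hexadecimal) → 2×4096 + 5×256 + 15×16 + 14 = 9726 (decimal)
Convert 0x2038 (hexadecimal) → 2×4096 + 3×16 + 8 = 8248 (decimal)
Compute 9726 - 8248 = 1478
1478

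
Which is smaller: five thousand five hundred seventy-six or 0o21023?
Convert five thousand five hundred seventy-six (English words) → 5×1000 + 5×100 + 76 = 5576 (decimal)
Convert 0o21023 (octal) → 2×4096 + 1×512 + 2×8 + 3 = 8723 (decimal)
Compare 5576 vs 8723: smaller = 5576
5576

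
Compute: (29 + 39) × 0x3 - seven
Convert 0x3 (hexadecimal) → 3 (decimal)
Convert seven (English words) → 7 (decimal)
Expression in decimal: (29 + 39) × 3 - 7
Parentheses first: 29 + 39 = 68
Multiply: 68 × 3 = 204
Subtract: 204 - 7 = 197
197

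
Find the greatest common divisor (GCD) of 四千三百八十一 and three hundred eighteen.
Convert 四千三百八十一 (Chinese numeral) → 4×1000 + 3×100 + 8×10 + 1 = 4381 (decimal)
Convert three hundred eighteen (English words) → 3×100 + 18 = 318 (decimal)
Compute gcd(4381, 318) = 1
1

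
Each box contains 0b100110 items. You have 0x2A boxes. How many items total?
Convert 0b100110 (binary) → 32 + 4 + 2 = 38 (decimal)
Convert 0x2A (hexadecimal) → 2×16 + 10 = 42 (decimal)
Compute 38 × 42 = 1596
1596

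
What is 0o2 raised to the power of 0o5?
Convert 0o2 (octal) → 2 (decimal)
Convert 0o5 (octal) → 5 (decimal)
Compute 2 ^ 5 = 32
32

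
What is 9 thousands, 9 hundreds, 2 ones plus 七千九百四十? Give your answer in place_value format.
Convert 9 thousands, 9 hundreds, 2 ones (place-value notation) → 9×1000 + 9×100 + 2 = 9902 (decimal)
Convert 七千九百四十 (Chinese numeral) → 7×1000 + 9×100 + 4×10 = 7940 (decimal)
Compute 9902 + 7940 = 17842
Convert 17842 (decimal) → 17842 = 17×1000 + 8×100 + 4×10 + 2 → 17 thousands, 8 hundreds, 4 tens, 2 ones (place-value notation)
17 thousands, 8 hundreds, 4 tens, 2 ones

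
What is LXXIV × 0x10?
Convert LXXIV (Roman numeral) → 50 + 10 + 10 + 4 = 74 (decimal)
Convert 0x10 (hexadecimal) → 1×16 = 16 (decimal)
Compute 74 × 16 = 1184
1184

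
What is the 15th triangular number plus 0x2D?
The 15th triangular number = 15×16/2 = 120
Convert 0x2D (hexadecimal) → 2×16 + 13 = 45 (decimal)
Compute 120 + 45 = 165
165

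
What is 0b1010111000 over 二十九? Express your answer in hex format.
Convert 0b1010111000 (binary) → 512 + 128 + 32 + 16 + 8 = 696 (decimal)
Convert 二十九 (Chinese numeral) → 2×10 + 9 = 29 (decimal)
Compute 696 ÷ 29 = 24
Convert 24 (decimal) → 24 = 1×16 + 8 → 0x18 (hexadecimal)
0x18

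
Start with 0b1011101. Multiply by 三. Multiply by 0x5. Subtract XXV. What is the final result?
Convert 0b1011101 (binary) → 64 + 16 + 8 + 4 + 1 = 93 (decimal)
Start: 93
Convert 三 (Chinese numeral) → 3 (decimal)
93 × 3 = 279
Convert 0x5 (hexadecimal) → 5 (decimal)
279 × 5 = 1395
Convert XXV (Roman numeral) → 10 + 10 + 5 = 25 (decimal)
1395 - 25 = 1370
1370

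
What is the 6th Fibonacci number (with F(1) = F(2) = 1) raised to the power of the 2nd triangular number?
Convert the 6th Fibonacci number (with F(1) = F(2) = 1) (Fibonacci index) → 1, 1, 2, 3, 5, 8 → 8 (decimal)
Convert the 2nd triangular number (triangular index) → 2×3/2 = 3 (decimal)
Compute 8 ^ 3 = 512
512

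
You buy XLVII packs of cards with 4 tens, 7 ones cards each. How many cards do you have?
Convert 4 tens, 7 ones (place-value notation) → 4×10 + 7 = 47 (decimal)
Convert XLVII (Roman numeral) → 40 + 5 + 1 + 1 = 47 (decimal)
Compute 47 × 47 = 2209
2209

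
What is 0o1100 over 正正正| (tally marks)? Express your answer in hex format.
Convert 0o1100 (octal) → 1×512 + 1×64 = 576 (decimal)
Convert 正正正| (tally marks) → 5 + 5 + 5 + 1 = 16 (decimal)
Compute 576 ÷ 16 = 36
Convert 36 (decimal) → 36 = 2×16 + 4 → 0x24 (hexadecimal)
0x24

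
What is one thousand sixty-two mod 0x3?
Convert one thousand sixty-two (English words) → 1×1000 + 62 = 1062 (decimal)
Convert 0x3 (hexadecimal) → 3 (decimal)
Compute 1062 mod 3 = 0
0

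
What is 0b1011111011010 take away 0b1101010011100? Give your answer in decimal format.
Convert 0b1011111011010 (binary) → 4096 + 1024 + 512 + 256 + 128 + 64 + 16 + 8 + 2 = 6106 (decimal)
Convert 0b1101010011100 (binary) → 4096 + 2048 + 512 + 128 + 16 + 8 + 4 = 6812 (decimal)
Compute 6106 - 6812 = -706
-706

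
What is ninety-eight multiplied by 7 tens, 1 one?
Convert ninety-eight (English words) → 98 (decimal)
Convert 7 tens, 1 one (place-value notation) → 7×10 + 1 = 71 (decimal)
Compute 98 × 71 = 6958
6958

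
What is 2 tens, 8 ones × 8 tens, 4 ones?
Convert 2 tens, 8 ones (place-value notation) → 2×10 + 8 = 28 (decimal)
Convert 8 tens, 4 ones (place-value notation) → 8×10 + 4 = 84 (decimal)
Compute 28 × 84 = 2352
2352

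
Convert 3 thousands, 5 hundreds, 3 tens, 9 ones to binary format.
Convert 3 thousands, 5 hundreds, 3 tens, 9 ones (place-value notation) → 3×1000 + 5×100 + 3×10 + 9 = 3539 (decimal)
Convert 3539 (decimal) → 3539 = 2048 + 1024 + 256 + 128 + 64 + 16 + 2 + 1 → 0b110111010011 (binary)
0b110111010011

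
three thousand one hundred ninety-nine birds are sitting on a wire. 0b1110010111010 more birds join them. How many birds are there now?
Convert three thousand one hundred ninety-nine (English words) → 3×1000 + 1×100 + 99 = 3199 (decimal)
Convert 0b1110010111010 (binary) → 4096 + 2048 + 1024 + 128 + 32 + 16 + 8 + 2 = 7354 (decimal)
Compute 3199 + 7354 = 10553
10553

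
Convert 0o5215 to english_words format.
Convert 0o5215 (octal) → 5×512 + 2×64 + 1×8 + 5 = 2701 (decimal)
Convert 2701 (decimal) → 2701 = 2×1000 + 7×100 + 1 → two thousand seven hundred one (English words)
two thousand seven hundred one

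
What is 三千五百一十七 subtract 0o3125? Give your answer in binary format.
Convert 三千五百一十七 (Chinese numeral) → 3×1000 + 5×100 + 1×10 + 7 = 3517 (decimal)
Convert 0o3125 (octal) → 3×512 + 1×64 + 2×8 + 5 = 1621 (decimal)
Compute 3517 - 1621 = 1896
Convert 1896 (decimal) → 1896 = 1024 + 512 + 256 + 64 + 32 + 8 → 0b11101101000 (binary)
0b11101101000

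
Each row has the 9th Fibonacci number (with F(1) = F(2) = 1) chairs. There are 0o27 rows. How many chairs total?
Convert the 9th Fibonacci number (with F(1) = F(2) = 1) (Fibonacci index) → 1, 1, 2, 3, 5, 8, 13, 21, 34 → 34 (decimal)
Convert 0o27 (octal) → 2×8 + 7 = 23 (decimal)
Compute 34 × 23 = 782
782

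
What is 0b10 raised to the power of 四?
Convert 0b10 (binary) → 2 (decimal)
Convert 四 (Chinese numeral) → 4 (decimal)
Compute 2 ^ 4 = 16
16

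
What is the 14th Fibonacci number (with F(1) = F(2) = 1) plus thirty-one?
The 14th Fibonacci number (with F(1) = F(2) = 1): 1, 1, 2, 3, 5, 8, 13, 21, 34, 55, 89, 144, 233, 377 → 377
Convert thirty-one (English words) → 31 (decimal)
Compute 377 + 31 = 408
408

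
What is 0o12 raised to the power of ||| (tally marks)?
Convert 0o12 (octal) → 1×8 + 2 = 10 (decimal)
Convert ||| (tally marks) → 3 (decimal)
Compute 10 ^ 3 = 1000
1000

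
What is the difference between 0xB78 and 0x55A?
Convert 0xB78 (hexadecimal) → 11×256 + 7×16 + 8 = 2936 (decimal)
Convert 0x55A (hexadecimal) → 5×256 + 5×16 + 10 = 1370 (decimal)
Difference: |2936 - 1370| = 1566
1566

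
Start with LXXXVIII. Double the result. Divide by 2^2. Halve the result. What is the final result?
Convert LXXXVIII (Roman numeral) → 50 + 10 + 10 + 10 + 5 + 1 + 1 + 1 = 88 (decimal)
Start: 88
88 × 2 = 176
Convert 2^2 (power) → 4 (decimal)
176 ÷ 4 = 44
44 ÷ 2 = 22
22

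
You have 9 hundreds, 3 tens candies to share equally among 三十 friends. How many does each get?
Convert 9 hundreds, 3 tens (place-value notation) → 9×100 + 3×10 = 930 (decimal)
Convert 三十 (Chinese numeral) → 3×10 = 30 (decimal)
Compute 930 ÷ 30 = 31
31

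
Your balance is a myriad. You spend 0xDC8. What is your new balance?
Convert a myriad (colloquial) → 10000 (decimal)
Convert 0xDC8 (hexadecimal) → 13×256 + 12×16 + 8 = 3528 (decimal)
Compute 10000 - 3528 = 6472
6472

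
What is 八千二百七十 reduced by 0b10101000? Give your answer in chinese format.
Convert 八千二百七十 (Chinese numeral) → 8×1000 + 2×100 + 7×10 = 8270 (decimal)
Convert 0b10101000 (binary) → 128 + 32 + 8 = 168 (decimal)
Compute 8270 - 168 = 8102
Convert 8102 (decimal) → 8102 = 8×1000 + 1×100 + 2 → 八千一百零二 (Chinese numeral)
八千一百零二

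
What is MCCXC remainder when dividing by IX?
Convert MCCXC (Roman numeral) → 1000 + 100 + 100 + 90 = 1290 (decimal)
Convert IX (Roman numeral) → 9 (decimal)
Compute 1290 mod 9 = 3
3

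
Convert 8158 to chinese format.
Convert 8158 (decimal) → 8158 = 8×1000 + 1×100 + 5×10 + 8 → 八千一百五十八 (Chinese numeral)
八千一百五十八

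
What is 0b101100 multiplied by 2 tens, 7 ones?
Convert 0b101100 (binary) → 32 + 8 + 4 = 44 (decimal)
Convert 2 tens, 7 ones (place-value notation) → 2×10 + 7 = 27 (decimal)
Compute 44 × 27 = 1188
1188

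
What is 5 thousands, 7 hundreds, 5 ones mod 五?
Convert 5 thousands, 7 hundreds, 5 ones (place-value notation) → 5×1000 + 7×100 + 5 = 5705 (decimal)
Convert 五 (Chinese numeral) → 5 (decimal)
Compute 5705 mod 5 = 0
0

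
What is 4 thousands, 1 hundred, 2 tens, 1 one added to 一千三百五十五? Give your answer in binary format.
Convert 4 thousands, 1 hundred, 2 tens, 1 one (place-value notation) → 4×1000 + 1×100 + 2×10 + 1 = 4121 (decimal)
Convert 一千三百五十五 (Chinese numeral) → 1×1000 + 3×100 + 5×10 + 5 = 1355 (decimal)
Compute 4121 + 1355 = 5476
Convert 5476 (decimal) → 5476 = 4096 + 1024 + 256 + 64 + 32 + 4 → 0b1010101100100 (binary)
0b1010101100100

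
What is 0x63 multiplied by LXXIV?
Convert 0x63 (hexadecimal) → 6×16 + 3 = 99 (decimal)
Convert LXXIV (Roman numeral) → 50 + 10 + 10 + 4 = 74 (decimal)
Compute 99 × 74 = 7326
7326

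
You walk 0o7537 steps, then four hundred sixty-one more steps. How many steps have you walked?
Convert 0o7537 (octal) → 7×512 + 5×64 + 3×8 + 7 = 3935 (decimal)
Convert four hundred sixty-one (English words) → 4×100 + 61 = 461 (decimal)
Compute 3935 + 461 = 4396
4396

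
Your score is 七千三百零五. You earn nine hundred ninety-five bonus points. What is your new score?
Convert 七千三百零五 (Chinese numeral) → 7×1000 + 3×100 + 5 = 7305 (decimal)
Convert nine hundred ninety-five (English words) → 9×100 + 95 = 995 (decimal)
Compute 7305 + 995 = 8300
8300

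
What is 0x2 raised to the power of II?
Convert 0x2 (hexadecimal) → 2 (decimal)
Convert II (Roman numeral) → 1 + 1 = 2 (decimal)
Compute 2 ^ 2 = 4
4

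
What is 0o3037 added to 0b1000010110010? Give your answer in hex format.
Convert 0o3037 (octal) → 3×512 + 3×8 + 7 = 1567 (decimal)
Convert 0b1000010110010 (binary) → 4096 + 128 + 32 + 16 + 2 = 4274 (decimal)
Compute 1567 + 4274 = 5841
Convert 5841 (decimal) → 5841 = 1×4096 + 6×256 + 13×16 + 1 → 0x16D1 (hexadecimal)
0x16D1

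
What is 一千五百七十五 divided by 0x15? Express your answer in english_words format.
Convert 一千五百七十五 (Chinese numeral) → 1×1000 + 5×100 + 7×10 + 5 = 1575 (decimal)
Convert 0x15 (hexadecimal) → 1×16 + 5 = 21 (decimal)
Compute 1575 ÷ 21 = 75
Convert 75 (decimal) → seventy-five (English words)
seventy-five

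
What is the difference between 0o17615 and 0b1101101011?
Convert 0o17615 (octal) → 1×4096 + 7×512 + 6×64 + 1×8 + 5 = 8077 (decimal)
Convert 0b1101101011 (binary) → 512 + 256 + 64 + 32 + 8 + 2 + 1 = 875 (decimal)
Difference: |8077 - 875| = 7202
7202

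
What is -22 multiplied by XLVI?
Convert XLVI (Roman numeral) → 40 + 5 + 1 = 46 (decimal)
Compute -22 × 46 = -1012
-1012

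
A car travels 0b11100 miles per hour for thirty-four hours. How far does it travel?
Convert 0b11100 (binary) → 16 + 8 + 4 = 28 (decimal)
Convert thirty-four (English words) → 34 (decimal)
Compute 28 × 34 = 952
952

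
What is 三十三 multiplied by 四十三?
Convert 三十三 (Chinese numeral) → 3×10 + 3 = 33 (decimal)
Convert 四十三 (Chinese numeral) → 4×10 + 3 = 43 (decimal)
Compute 33 × 43 = 1419
1419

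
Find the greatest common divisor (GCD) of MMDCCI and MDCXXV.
Convert MMDCCI (Roman numeral) → 1000 + 1000 + 500 + 100 + 100 + 1 = 2701 (decimal)
Convert MDCXXV (Roman numeral) → 1000 + 500 + 100 + 10 + 10 + 5 = 1625 (decimal)
Compute gcd(2701, 1625) = 1
1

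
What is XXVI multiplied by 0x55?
Convert XXVI (Roman numeral) → 10 + 10 + 5 + 1 = 26 (decimal)
Convert 0x55 (hexadecimal) → 5×16 + 5 = 85 (decimal)
Compute 26 × 85 = 2210
2210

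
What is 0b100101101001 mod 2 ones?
Convert 0b100101101001 (binary) → 2048 + 256 + 64 + 32 + 8 + 1 = 2409 (decimal)
Convert 2 ones (place-value notation) → 2 (decimal)
Compute 2409 mod 2 = 1
1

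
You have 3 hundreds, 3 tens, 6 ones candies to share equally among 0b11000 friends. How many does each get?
Convert 3 hundreds, 3 tens, 6 ones (place-value notation) → 3×100 + 3×10 + 6 = 336 (decimal)
Convert 0b11000 (binary) → 16 + 8 = 24 (decimal)
Compute 336 ÷ 24 = 14
14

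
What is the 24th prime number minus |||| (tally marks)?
The 24th prime number = 89
Convert |||| (tally marks) → 4 (decimal)
Compute 89 - 4 = 85
85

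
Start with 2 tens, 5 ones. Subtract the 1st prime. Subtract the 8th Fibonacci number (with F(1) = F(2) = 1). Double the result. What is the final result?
Convert 2 tens, 5 ones (place-value notation) → 2×10 + 5 = 25 (decimal)
Start: 25
Convert the 1st prime (prime index) → 2 (decimal)
25 - 2 = 23
Convert the 8th Fibonacci number (with F(1) = F(2) = 1) (Fibonacci index) → 1, 1, 2, 3, 5, 8, 13, 21 → 21 (decimal)
23 - 21 = 2
2 × 2 = 4
4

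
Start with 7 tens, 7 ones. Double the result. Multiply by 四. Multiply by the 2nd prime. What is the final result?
Convert 7 tens, 7 ones (place-value notation) → 7×10 + 7 = 77 (decimal)
Start: 77
77 × 2 = 154
Convert 四 (Chinese numeral) → 4 (decimal)
154 × 4 = 616
Convert the 2nd prime (prime index) → 3 (decimal)
616 × 3 = 1848
1848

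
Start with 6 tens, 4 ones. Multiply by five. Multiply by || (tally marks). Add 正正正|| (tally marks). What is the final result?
Convert 6 tens, 4 ones (place-value notation) → 6×10 + 4 = 64 (decimal)
Start: 64
Convert five (English words) → 5 (decimal)
64 × 5 = 320
Convert || (tally marks) → 2 (decimal)
320 × 2 = 640
Convert 正正正|| (tally marks) → 5 + 5 + 5 + 2 = 17 (decimal)
640 + 17 = 657
657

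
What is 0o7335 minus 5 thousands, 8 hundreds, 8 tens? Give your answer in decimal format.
Convert 0o7335 (octal) → 7×512 + 3×64 + 3×8 + 5 = 3805 (decimal)
Convert 5 thousands, 8 hundreds, 8 tens (place-value notation) → 5×1000 + 8×100 + 8×10 = 5880 (decimal)
Compute 3805 - 5880 = -2075
-2075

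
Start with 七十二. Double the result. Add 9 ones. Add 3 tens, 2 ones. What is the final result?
Convert 七十二 (Chinese numeral) → 7×10 + 2 = 72 (decimal)
Start: 72
72 × 2 = 144
Convert 9 ones (place-value notation) → 9 (decimal)
144 + 9 = 153
Convert 3 tens, 2 ones (place-value notation) → 3×10 + 2 = 32 (decimal)
153 + 32 = 185
185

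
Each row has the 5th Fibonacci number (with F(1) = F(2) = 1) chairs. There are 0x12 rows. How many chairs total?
Convert the 5th Fibonacci number (with F(1) = F(2) = 1) (Fibonacci index) → 1, 1, 2, 3, 5 → 5 (decimal)
Convert 0x12 (hexadecimal) → 1×16 + 2 = 18 (decimal)
Compute 5 × 18 = 90
90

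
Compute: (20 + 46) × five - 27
Convert five (English words) → 5 (decimal)
Expression in decimal: (20 + 46) × 5 - 27
Parentheses first: 20 + 46 = 66
Multiply: 66 × 5 = 330
Subtract: 330 - 27 = 303
303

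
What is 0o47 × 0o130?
Convert 0o47 (octal) → 4×8 + 7 = 39 (decimal)
Convert 0o130 (octal) → 1×64 + 3×8 = 88 (decimal)
Compute 39 × 88 = 3432
3432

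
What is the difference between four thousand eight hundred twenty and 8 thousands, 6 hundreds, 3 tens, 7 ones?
Convert four thousand eight hundred twenty (English words) → 4×1000 + 8×100 + 20 = 4820 (decimal)
Convert 8 thousands, 6 hundreds, 3 tens, 7 ones (place-value notation) → 8×1000 + 6×100 + 3×10 + 7 = 8637 (decimal)
Difference: |4820 - 8637| = 3817
3817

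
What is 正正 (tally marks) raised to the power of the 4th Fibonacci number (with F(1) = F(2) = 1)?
Convert 正正 (tally marks) → 5 + 5 = 10 (decimal)
Convert the 4th Fibonacci number (with F(1) = F(2) = 1) (Fibonacci index) → 1, 1, 2, 3 → 3 (decimal)
Compute 10 ^ 3 = 1000
1000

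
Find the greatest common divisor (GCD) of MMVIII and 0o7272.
Convert MMVIII (Roman numeral) → 1000 + 1000 + 5 + 1 + 1 + 1 = 2008 (decimal)
Convert 0o7272 (octal) → 7×512 + 2×64 + 7×8 + 2 = 3770 (decimal)
Compute gcd(2008, 3770) = 2
2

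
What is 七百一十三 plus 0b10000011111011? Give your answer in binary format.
Convert 七百一十三 (Chinese numeral) → 7×100 + 1×10 + 3 = 713 (decimal)
Convert 0b10000011111011 (binary) → 8192 + 128 + 64 + 32 + 16 + 8 + 2 + 1 = 8443 (decimal)
Compute 713 + 8443 = 9156
Convert 9156 (decimal) → 9156 = 8192 + 512 + 256 + 128 + 64 + 4 → 0b10001111000100 (binary)
0b10001111000100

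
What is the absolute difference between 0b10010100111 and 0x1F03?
Convert 0b10010100111 (binary) → 1024 + 128 + 32 + 4 + 2 + 1 = 1191 (decimal)
Convert 0x1F03 (hexadecimal) → 1×4096 + 15×256 + 3 = 7939 (decimal)
Compute |1191 - 7939| = 6748
6748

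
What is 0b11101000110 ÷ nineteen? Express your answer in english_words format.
Convert 0b11101000110 (binary) → 1024 + 512 + 256 + 64 + 4 + 2 = 1862 (decimal)
Convert nineteen (English words) → 19 (decimal)
Compute 1862 ÷ 19 = 98
Convert 98 (decimal) → ninety-eight (English words)
ninety-eight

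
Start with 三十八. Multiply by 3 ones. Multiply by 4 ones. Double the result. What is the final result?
Convert 三十八 (Chinese numeral) → 3×10 + 8 = 38 (decimal)
Start: 38
Convert 3 ones (place-value notation) → 3 (decimal)
38 × 3 = 114
Convert 4 ones (place-value notation) → 4 (decimal)
114 × 4 = 456
456 × 2 = 912
912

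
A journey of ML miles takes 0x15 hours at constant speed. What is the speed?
Convert ML (Roman numeral) → 1000 + 50 = 1050 (decimal)
Convert 0x15 (hexadecimal) → 1×16 + 5 = 21 (decimal)
Compute 1050 ÷ 21 = 50
50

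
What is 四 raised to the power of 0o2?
Convert 四 (Chinese numeral) → 4 (decimal)
Convert 0o2 (octal) → 2 (decimal)
Compute 4 ^ 2 = 16
16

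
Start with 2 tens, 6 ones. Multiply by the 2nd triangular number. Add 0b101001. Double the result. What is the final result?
Convert 2 tens, 6 ones (place-value notation) → 2×10 + 6 = 26 (decimal)
Start: 26
Convert the 2nd triangular number (triangular index) → 2×3/2 = 3 (decimal)
26 × 3 = 78
Convert 0b101001 (binary) → 32 + 8 + 1 = 41 (decimal)
78 + 41 = 119
119 × 2 = 238
238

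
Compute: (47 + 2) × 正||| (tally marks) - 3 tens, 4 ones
Convert 正||| (tally marks) → 5 + 3 = 8 (decimal)
Convert 3 tens, 4 ones (place-value notation) → 3×10 + 4 = 34 (decimal)
Expression in decimal: (47 + 2) × 8 - 34
Parentheses first: 47 + 2 = 49
Multiply: 49 × 8 = 392
Subtract: 392 - 34 = 358
358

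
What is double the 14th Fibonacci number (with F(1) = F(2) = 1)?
The 14th Fibonacci number (with F(1) = F(2) = 1): 1, 1, 2, 3, 5, 8, 13, 21, 34, 55, 89, 144, 233, 377 → 377
Compute 377 × 2 = 754
754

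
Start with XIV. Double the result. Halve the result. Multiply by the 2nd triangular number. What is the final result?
Convert XIV (Roman numeral) → 10 + 4 = 14 (decimal)
Start: 14
14 × 2 = 28
28 ÷ 2 = 14
Convert the 2nd triangular number (triangular index) → 2×3/2 = 3 (decimal)
14 × 3 = 42
42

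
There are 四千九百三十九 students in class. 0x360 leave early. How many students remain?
Convert 四千九百三十九 (Chinese numeral) → 4×1000 + 9×100 + 3×10 + 9 = 4939 (decimal)
Convert 0x360 (hexadecimal) → 3×256 + 6×16 = 864 (decimal)
Compute 4939 - 864 = 4075
4075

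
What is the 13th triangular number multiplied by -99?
Convert the 13th triangular number (triangular index) → 13×14/2 = 91 (decimal)
Compute 91 × -99 = -9009
-9009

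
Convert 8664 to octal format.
Convert 8664 (decimal) → 8664 = 2×4096 + 7×64 + 3×8 → 0o20730 (octal)
0o20730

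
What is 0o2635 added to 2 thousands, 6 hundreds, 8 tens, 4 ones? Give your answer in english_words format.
Convert 0o2635 (octal) → 2×512 + 6×64 + 3×8 + 5 = 1437 (decimal)
Convert 2 thousands, 6 hundreds, 8 tens, 4 ones (place-value notation) → 2×1000 + 6×100 + 8×10 + 4 = 2684 (decimal)
Compute 1437 + 2684 = 4121
Convert 4121 (decimal) → 4121 = 4×1000 + 1×100 + 21 → four thousand one hundred twenty-one (English words)
four thousand one hundred twenty-one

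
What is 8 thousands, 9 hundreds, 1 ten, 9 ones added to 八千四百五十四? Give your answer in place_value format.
Convert 8 thousands, 9 hundreds, 1 ten, 9 ones (place-value notation) → 8×1000 + 9×100 + 1×10 + 9 = 8919 (decimal)
Convert 八千四百五十四 (Chinese numeral) → 8×1000 + 4×100 + 5×10 + 4 = 8454 (decimal)
Compute 8919 + 8454 = 17373
Convert 17373 (decimal) → 17373 = 17×1000 + 3×100 + 7×10 + 3 → 17 thousands, 3 hundreds, 7 tens, 3 ones (place-value notation)
17 thousands, 3 hundreds, 7 tens, 3 ones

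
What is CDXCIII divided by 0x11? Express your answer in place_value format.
Convert CDXCIII (Roman numeral) → 400 + 90 + 1 + 1 + 1 = 493 (decimal)
Convert 0x11 (hexadecimal) → 1×16 + 1 = 17 (decimal)
Compute 493 ÷ 17 = 29
Convert 29 (decimal) → 29 = 2×10 + 9 → 2 tens, 9 ones (place-value notation)
2 tens, 9 ones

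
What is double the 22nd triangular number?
The 22nd triangular number = 22×23/2 = 253
Compute 253 × 2 = 506
506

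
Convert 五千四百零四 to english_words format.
Convert 五千四百零四 (Chinese numeral) → 5×1000 + 4×100 + 4 = 5404 (decimal)
Convert 5404 (decimal) → 5404 = 5×1000 + 4×100 + 4 → five thousand four hundred four (English words)
five thousand four hundred four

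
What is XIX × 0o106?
Convert XIX (Roman numeral) → 10 + 9 = 19 (decimal)
Convert 0o106 (octal) → 1×64 + 6 = 70 (decimal)
Compute 19 × 70 = 1330
1330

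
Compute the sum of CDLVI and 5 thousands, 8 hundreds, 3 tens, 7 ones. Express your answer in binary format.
Convert CDLVI (Roman numeral) → 400 + 50 + 5 + 1 = 456 (decimal)
Convert 5 thousands, 8 hundreds, 3 tens, 7 ones (place-value notation) → 5×1000 + 8×100 + 3×10 + 7 = 5837 (decimal)
Compute 456 + 5837 = 6293
Convert 6293 (decimal) → 6293 = 4096 + 2048 + 128 + 16 + 4 + 1 → 0b1100010010101 (binary)
0b1100010010101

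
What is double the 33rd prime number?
The 33rd prime number = 137
Compute 137 × 2 = 274
274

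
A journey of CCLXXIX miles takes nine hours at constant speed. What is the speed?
Convert CCLXXIX (Roman numeral) → 100 + 100 + 50 + 10 + 10 + 9 = 279 (decimal)
Convert nine (English words) → 9 (decimal)
Compute 279 ÷ 9 = 31
31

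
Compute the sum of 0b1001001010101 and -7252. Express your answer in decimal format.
Convert 0b1001001010101 (binary) → 4096 + 512 + 64 + 16 + 4 + 1 = 4693 (decimal)
Compute 4693 + -7252 = -2559
-2559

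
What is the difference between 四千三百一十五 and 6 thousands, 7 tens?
Convert 四千三百一十五 (Chinese numeral) → 4×1000 + 3×100 + 1×10 + 5 = 4315 (decimal)
Convert 6 thousands, 7 tens (place-value notation) → 6×1000 + 7×10 = 6070 (decimal)
Difference: |4315 - 6070| = 1755
1755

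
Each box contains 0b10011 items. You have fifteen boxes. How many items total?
Convert 0b10011 (binary) → 16 + 2 + 1 = 19 (decimal)
Convert fifteen (English words) → 15 (decimal)
Compute 19 × 15 = 285
285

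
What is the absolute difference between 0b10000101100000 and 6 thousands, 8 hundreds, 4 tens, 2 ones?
Convert 0b10000101100000 (binary) → 8192 + 256 + 64 + 32 = 8544 (decimal)
Convert 6 thousands, 8 hundreds, 4 tens, 2 ones (place-value notation) → 6×1000 + 8×100 + 4×10 + 2 = 6842 (decimal)
Compute |8544 - 6842| = 1702
1702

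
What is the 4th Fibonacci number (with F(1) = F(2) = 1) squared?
The 4th Fibonacci number (with F(1) = F(2) = 1): 1, 1, 2, 3 → 3
Compute 3² = 3 × 3 = 9
9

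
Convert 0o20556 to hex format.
Convert 0o20556 (octal) → 2×4096 + 5×64 + 5×8 + 6 = 8558 (decimal)
Convert 8558 (decimal) → 8558 = 2×4096 + 1×256 + 6×16 + 14 → 0x216E (hexadecimal)
0x216E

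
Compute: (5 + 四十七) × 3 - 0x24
Convert 四十七 (Chinese numeral) → 4×10 + 7 = 47 (decimal)
Convert 0x24 (hexadecimal) → 2×16 + 4 = 36 (decimal)
Expression in decimal: (5 + 47) × 3 - 36
Parentheses first: 5 + 47 = 52
Multiply: 52 × 3 = 156
Subtract: 156 - 36 = 120
120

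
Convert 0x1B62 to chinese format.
Convert 0x1B62 (hexadecimal) → 1×4096 + 11×256 + 6×16 + 2 = 7010 (decimal)
Convert 7010 (decimal) → 7010 = 7×1000 + 1×10 → 七千零一十 (Chinese numeral)
七千零一十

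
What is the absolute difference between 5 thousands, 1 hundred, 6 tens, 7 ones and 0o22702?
Convert 5 thousands, 1 hundred, 6 tens, 7 ones (place-value notation) → 5×1000 + 1×100 + 6×10 + 7 = 5167 (decimal)
Convert 0o22702 (octal) → 2×4096 + 2×512 + 7×64 + 2 = 9666 (decimal)
Compute |5167 - 9666| = 4499
4499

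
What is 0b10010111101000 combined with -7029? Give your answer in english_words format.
Convert 0b10010111101000 (binary) → 8192 + 1024 + 256 + 128 + 64 + 32 + 8 = 9704 (decimal)
Compute 9704 + -7029 = 2675
Convert 2675 (decimal) → 2675 = 2×1000 + 6×100 + 75 → two thousand six hundred seventy-five (English words)
two thousand six hundred seventy-five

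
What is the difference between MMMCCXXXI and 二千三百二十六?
Convert MMMCCXXXI (Roman numeral) → 1000 + 1000 + 1000 + 100 + 100 + 10 + 10 + 10 + 1 = 3231 (decimal)
Convert 二千三百二十六 (Chinese numeral) → 2×1000 + 3×100 + 2×10 + 6 = 2326 (decimal)
Difference: |3231 - 2326| = 905
905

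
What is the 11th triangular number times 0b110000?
Convert the 11th triangular number (triangular index) → 11×12/2 = 66 (decimal)
Convert 0b110000 (binary) → 32 + 16 = 48 (decimal)
Compute 66 × 48 = 3168
3168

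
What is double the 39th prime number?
The 39th prime number = 167
Compute 167 × 2 = 334
334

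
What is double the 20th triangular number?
The 20th triangular number = 20×21/2 = 210
Compute 210 × 2 = 420
420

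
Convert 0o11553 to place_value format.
Convert 0o11553 (octal) → 1×4096 + 1×512 + 5×64 + 5×8 + 3 = 4971 (decimal)
Convert 4971 (decimal) → 4971 = 4×1000 + 9×100 + 7×10 + 1 → 4 thousands, 9 hundreds, 7 tens, 1 one (place-value notation)
4 thousands, 9 hundreds, 7 tens, 1 one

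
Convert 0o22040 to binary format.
Convert 0o22040 (octal) → 2×4096 + 2×512 + 4×8 = 9248 (decimal)
Convert 9248 (decimal) → 9248 = 8192 + 1024 + 32 → 0b10010000100000 (binary)
0b10010000100000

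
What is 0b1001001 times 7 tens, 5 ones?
Convert 0b1001001 (binary) → 64 + 8 + 1 = 73 (decimal)
Convert 7 tens, 5 ones (place-value notation) → 7×10 + 5 = 75 (decimal)
Compute 73 × 75 = 5475
5475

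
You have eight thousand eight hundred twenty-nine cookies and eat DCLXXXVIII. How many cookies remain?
Convert eight thousand eight hundred twenty-nine (English words) → 8×1000 + 8×100 + 29 = 8829 (decimal)
Convert DCLXXXVIII (Roman numeral) → 500 + 100 + 50 + 10 + 10 + 10 + 5 + 1 + 1 + 1 = 688 (decimal)
Compute 8829 - 688 = 8141
8141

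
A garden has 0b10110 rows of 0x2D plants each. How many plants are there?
Convert 0x2D (hexadecimal) → 2×16 + 13 = 45 (decimal)
Convert 0b10110 (binary) → 16 + 4 + 2 = 22 (decimal)
Compute 45 × 22 = 990
990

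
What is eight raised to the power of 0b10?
Convert eight (English words) → 8 (decimal)
Convert 0b10 (binary) → 2 (decimal)
Compute 8 ^ 2 = 64
64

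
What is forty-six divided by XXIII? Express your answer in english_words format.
Convert forty-six (English words) → 46 (decimal)
Convert XXIII (Roman numeral) → 10 + 10 + 1 + 1 + 1 = 23 (decimal)
Compute 46 ÷ 23 = 2
Convert 2 (decimal) → two (English words)
two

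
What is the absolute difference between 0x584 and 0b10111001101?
Convert 0x584 (hexadecimal) → 5×256 + 8×16 + 4 = 1412 (decimal)
Convert 0b10111001101 (binary) → 1024 + 256 + 128 + 64 + 8 + 4 + 1 = 1485 (decimal)
Compute |1412 - 1485| = 73
73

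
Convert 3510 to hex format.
Convert 3510 (decimal) → 3510 = 13×256 + 11×16 + 6 → 0xDB6 (hexadecimal)
0xDB6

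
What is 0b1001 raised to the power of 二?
Convert 0b1001 (binary) → 8 + 1 = 9 (decimal)
Convert 二 (Chinese numeral) → 2 (decimal)
Compute 9 ^ 2 = 81
81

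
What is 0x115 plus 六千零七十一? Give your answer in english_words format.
Convert 0x115 (hexadecimal) → 1×256 + 1×16 + 5 = 277 (decimal)
Convert 六千零七十一 (Chinese numeral) → 6×1000 + 7×10 + 1 = 6071 (decimal)
Compute 277 + 6071 = 6348
Convert 6348 (decimal) → 6348 = 6×1000 + 3×100 + 48 → six thousand three hundred forty-eight (English words)
six thousand three hundred forty-eight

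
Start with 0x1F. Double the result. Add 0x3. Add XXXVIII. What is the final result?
Convert 0x1F (hexadecimal) → 1×16 + 15 = 31 (decimal)
Start: 31
31 × 2 = 62
Convert 0x3 (hexadecimal) → 3 (decimal)
62 + 3 = 65
Convert XXXVIII (Roman numeral) → 10 + 10 + 10 + 5 + 1 + 1 + 1 = 38 (decimal)
65 + 38 = 103
103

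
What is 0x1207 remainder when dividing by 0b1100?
Convert 0x1207 (hexadecimal) → 1×4096 + 2×256 + 7 = 4615 (decimal)
Convert 0b1100 (binary) → 8 + 4 = 12 (decimal)
Compute 4615 mod 12 = 7
7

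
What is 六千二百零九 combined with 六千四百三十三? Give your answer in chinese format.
Convert 六千二百零九 (Chinese numeral) → 6×1000 + 2×100 + 9 = 6209 (decimal)
Convert 六千四百三十三 (Chinese numeral) → 6×1000 + 4×100 + 3×10 + 3 = 6433 (decimal)
Compute 6209 + 6433 = 12642
Convert 12642 (decimal) → 12642 = 1×10000 + 2×1000 + 6×100 + 4×10 + 2 → 一万二千六百四十二 (Chinese numeral)
一万二千六百四十二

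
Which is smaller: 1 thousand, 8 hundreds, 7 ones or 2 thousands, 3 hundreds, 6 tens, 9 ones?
Convert 1 thousand, 8 hundreds, 7 ones (place-value notation) → 1×1000 + 8×100 + 7 = 1807 (decimal)
Convert 2 thousands, 3 hundreds, 6 tens, 9 ones (place-value notation) → 2×1000 + 3×100 + 6×10 + 9 = 2369 (decimal)
Compare 1807 vs 2369: smaller = 1807
1807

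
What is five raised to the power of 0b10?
Convert five (English words) → 5 (decimal)
Convert 0b10 (binary) → 2 (decimal)
Compute 5 ^ 2 = 25
25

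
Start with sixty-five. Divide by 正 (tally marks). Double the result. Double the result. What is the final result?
Convert sixty-five (English words) → 65 (decimal)
Start: 65
Convert 正 (tally marks) → 5 (decimal)
65 ÷ 5 = 13
13 × 2 = 26
26 × 2 = 52
52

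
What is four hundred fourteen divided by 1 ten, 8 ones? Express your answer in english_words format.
Convert four hundred fourteen (English words) → 4×100 + 14 = 414 (decimal)
Convert 1 ten, 8 ones (place-value notation) → 1×10 + 8 = 18 (decimal)
Compute 414 ÷ 18 = 23
Convert 23 (decimal) → twenty-three (English words)
twenty-three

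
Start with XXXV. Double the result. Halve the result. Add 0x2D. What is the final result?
Convert XXXV (Roman numeral) → 10 + 10 + 10 + 5 = 35 (decimal)
Start: 35
35 × 2 = 70
70 ÷ 2 = 35
Convert 0x2D (hexadecimal) → 2×16 + 13 = 45 (decimal)
35 + 45 = 80
80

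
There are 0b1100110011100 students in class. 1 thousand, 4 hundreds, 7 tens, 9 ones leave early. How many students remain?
Convert 0b1100110011100 (binary) → 4096 + 2048 + 256 + 128 + 16 + 8 + 4 = 6556 (decimal)
Convert 1 thousand, 4 hundreds, 7 tens, 9 ones (place-value notation) → 1×1000 + 4×100 + 7×10 + 9 = 1479 (decimal)
Compute 6556 - 1479 = 5077
5077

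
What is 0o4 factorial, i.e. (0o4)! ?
Convert 0o4 (octal) → 4 (decimal)
Compute 4! = 24
24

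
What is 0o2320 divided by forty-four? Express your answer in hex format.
Convert 0o2320 (octal) → 2×512 + 3×64 + 2×8 = 1232 (decimal)
Convert forty-four (English words) → 44 (decimal)
Compute 1232 ÷ 44 = 28
Convert 28 (decimal) → 28 = 1×16 + 12 → 0x1C (hexadecimal)
0x1C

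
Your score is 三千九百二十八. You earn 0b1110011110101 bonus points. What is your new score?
Convert 三千九百二十八 (Chinese numeral) → 3×1000 + 9×100 + 2×10 + 8 = 3928 (decimal)
Convert 0b1110011110101 (binary) → 4096 + 2048 + 1024 + 128 + 64 + 32 + 16 + 4 + 1 = 7413 (decimal)
Compute 3928 + 7413 = 11341
11341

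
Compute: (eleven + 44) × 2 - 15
Convert eleven (English words) → 11 (decimal)
Expression in decimal: (11 + 44) × 2 - 15
Parentheses first: 11 + 44 = 55
Multiply: 55 × 2 = 110
Subtract: 110 - 15 = 95
95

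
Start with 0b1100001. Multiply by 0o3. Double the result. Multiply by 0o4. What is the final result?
Convert 0b1100001 (binary) → 64 + 32 + 1 = 97 (decimal)
Start: 97
Convert 0o3 (octal) → 3 (decimal)
97 × 3 = 291
291 × 2 = 582
Convert 0o4 (octal) → 4 (decimal)
582 × 4 = 2328
2328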